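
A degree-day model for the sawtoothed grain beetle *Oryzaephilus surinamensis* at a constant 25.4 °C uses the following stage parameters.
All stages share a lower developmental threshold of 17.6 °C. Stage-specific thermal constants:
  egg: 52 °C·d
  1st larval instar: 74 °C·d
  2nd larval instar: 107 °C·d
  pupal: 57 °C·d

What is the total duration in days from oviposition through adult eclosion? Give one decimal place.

37.2 days

Daily accumulation at 25.4 °C = 25.4 − 17.6 = 7.8 DD/day.
Total K = 52 + 74 + 107 + 57 = 290 DD.
Total duration = 290 / 7.8 = 37.179 ≈ 37.2 days.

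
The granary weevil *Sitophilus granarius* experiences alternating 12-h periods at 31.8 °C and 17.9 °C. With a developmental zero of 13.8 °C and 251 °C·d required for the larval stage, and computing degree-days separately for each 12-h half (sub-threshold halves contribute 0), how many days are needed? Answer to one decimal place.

22.7 days

Day half: max(0, 31.8 − 13.8) × 0.5 = 18.0 × 0.5 = 9.00 DD.
Night half: max(0, 17.9 − 13.8) × 0.5 = 4.1 × 0.5 = 2.05 DD.
Per 24 h: 11.05 DD/day.
Duration = 251 / 11.05 = 22.715 ≈ 22.7 days.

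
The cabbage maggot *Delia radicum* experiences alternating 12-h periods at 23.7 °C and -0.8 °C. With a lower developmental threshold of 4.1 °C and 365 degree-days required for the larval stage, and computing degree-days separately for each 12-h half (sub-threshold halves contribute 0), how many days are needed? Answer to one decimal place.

37.2 days

Day half: max(0, 23.7 − 4.1) × 0.5 = 19.6 × 0.5 = 9.80 DD.
Night half: max(0, -0.8 − 4.1) × 0.5 = 0.0 × 0.5 = 0.00 DD.
Per 24 h: 9.80 DD/day.
Duration = 365 / 9.80 = 37.245 ≈ 37.2 days.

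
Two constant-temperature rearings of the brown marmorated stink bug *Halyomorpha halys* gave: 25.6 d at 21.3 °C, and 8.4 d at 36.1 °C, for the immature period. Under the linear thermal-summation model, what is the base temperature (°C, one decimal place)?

Linear rate model ⇒ the product D·(T − T_b) is constant across temperatures.
25.6·(21.3 − T_b) = 8.4·(36.1 − T_b)
T_b = (25.6·21.3 − 8.4·36.1) / (25.6 − 8.4) = 242.04 / 17.2 = 14.072 °C ≈ 14.1 °C.

14.1 °C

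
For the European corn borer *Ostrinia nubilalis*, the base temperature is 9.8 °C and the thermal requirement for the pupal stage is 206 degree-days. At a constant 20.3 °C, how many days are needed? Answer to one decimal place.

Daily accumulation = 20.3 − 9.8 = 10.5 DD/day.
Duration = 206 / 10.5 = 19.619 ≈ 19.6 days.

19.6 days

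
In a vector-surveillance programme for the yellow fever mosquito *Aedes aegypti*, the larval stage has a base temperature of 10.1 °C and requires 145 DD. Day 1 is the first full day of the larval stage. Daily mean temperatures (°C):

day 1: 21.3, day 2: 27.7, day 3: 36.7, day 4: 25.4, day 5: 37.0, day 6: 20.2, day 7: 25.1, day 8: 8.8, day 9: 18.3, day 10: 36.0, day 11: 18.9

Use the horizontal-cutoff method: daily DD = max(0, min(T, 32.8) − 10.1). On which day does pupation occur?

day 10

Daily DD above 10.1 °C (capped at 22.7): 11.2, 17.6, 22.7, 15.3, 22.7, 10.1, 15.0, 0.0, 8.2, 22.7, 8.8.
Cumulative: 11.2, 28.8, 51.5, 66.8, 89.5, 99.6, 114.6, 114.6, 122.8, 145.5, 154.3.
The total first reaches 145 DD on day 10.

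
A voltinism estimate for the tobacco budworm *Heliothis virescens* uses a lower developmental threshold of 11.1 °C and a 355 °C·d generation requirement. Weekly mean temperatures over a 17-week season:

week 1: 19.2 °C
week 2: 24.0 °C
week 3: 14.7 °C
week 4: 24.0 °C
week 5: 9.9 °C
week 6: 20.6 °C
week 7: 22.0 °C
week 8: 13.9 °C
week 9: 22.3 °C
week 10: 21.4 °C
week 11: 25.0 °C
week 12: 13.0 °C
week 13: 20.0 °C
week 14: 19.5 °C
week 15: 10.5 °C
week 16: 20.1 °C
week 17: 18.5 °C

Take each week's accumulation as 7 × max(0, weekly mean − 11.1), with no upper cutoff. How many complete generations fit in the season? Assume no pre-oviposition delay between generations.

Weekly DD (7 × max(0, T̄ − 11.1)): 56.7, 90.3, 25.2, 90.3, 0.0, 66.5, 76.3, 19.6, 78.4, 72.1, 97.3, 13.3, 62.3, 58.8, 0.0, 63.0, 51.8.
Season total = 921.9 DD.
Complete generations = ⌊921.9 / 355⌋ = 2.

2 generations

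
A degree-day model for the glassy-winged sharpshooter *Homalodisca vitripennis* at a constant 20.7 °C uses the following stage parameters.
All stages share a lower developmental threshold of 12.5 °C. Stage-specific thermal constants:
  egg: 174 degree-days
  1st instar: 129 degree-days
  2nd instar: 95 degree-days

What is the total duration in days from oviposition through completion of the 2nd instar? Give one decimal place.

Daily accumulation at 20.7 °C = 20.7 − 12.5 = 8.2 DD/day.
Total K = 174 + 129 + 95 = 398 DD.
Total duration = 398 / 8.2 = 48.537 ≈ 48.5 days.

48.5 days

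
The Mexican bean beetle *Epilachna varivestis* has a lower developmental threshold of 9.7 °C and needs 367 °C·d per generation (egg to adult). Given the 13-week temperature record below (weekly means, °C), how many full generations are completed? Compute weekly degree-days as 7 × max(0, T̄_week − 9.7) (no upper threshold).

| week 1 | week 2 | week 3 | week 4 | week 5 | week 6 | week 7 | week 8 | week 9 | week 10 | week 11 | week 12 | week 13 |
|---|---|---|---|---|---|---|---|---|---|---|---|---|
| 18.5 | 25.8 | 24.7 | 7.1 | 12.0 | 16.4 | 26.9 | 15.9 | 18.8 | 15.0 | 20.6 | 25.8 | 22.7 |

2 generations

Weekly DD (7 × max(0, T̄ − 9.7)): 61.6, 112.7, 105.0, 0.0, 16.1, 46.9, 120.4, 43.4, 63.7, 37.1, 76.3, 112.7, 91.0.
Season total = 886.9 DD.
Complete generations = ⌊886.9 / 367⌋ = 2.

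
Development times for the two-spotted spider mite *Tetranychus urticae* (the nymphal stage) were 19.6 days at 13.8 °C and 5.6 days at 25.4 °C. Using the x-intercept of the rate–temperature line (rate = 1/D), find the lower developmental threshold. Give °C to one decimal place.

9.2 °C

Linear rate model ⇒ the product D·(T − T_b) is constant across temperatures.
19.6·(13.8 − T_b) = 5.6·(25.4 − T_b)
T_b = (19.6·13.8 − 5.6·25.4) / (19.6 − 5.6) = 128.24 / 14.0 = 9.160 °C ≈ 9.2 °C.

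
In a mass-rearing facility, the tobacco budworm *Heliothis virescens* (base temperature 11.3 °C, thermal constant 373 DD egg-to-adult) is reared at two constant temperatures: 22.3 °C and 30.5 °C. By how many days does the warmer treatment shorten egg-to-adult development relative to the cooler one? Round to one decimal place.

14.5 days

At 22.3 °C: 373 / (22.3 − 11.3) = 373 / 11.0 = 33.909 d.
At 30.5 °C: 373 / (30.5 − 11.3) = 373 / 19.2 = 19.427 d.
Difference = |33.909 − 19.427| = 14.482 ≈ 14.5 days.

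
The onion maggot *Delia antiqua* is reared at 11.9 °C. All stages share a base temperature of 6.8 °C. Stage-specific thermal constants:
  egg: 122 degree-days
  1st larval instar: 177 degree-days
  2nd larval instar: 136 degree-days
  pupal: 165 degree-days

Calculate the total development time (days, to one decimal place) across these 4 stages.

117.6 days

Daily accumulation at 11.9 °C = 11.9 − 6.8 = 5.1 DD/day.
Total K = 122 + 177 + 136 + 165 = 600 DD.
Total duration = 600 / 5.1 = 117.647 ≈ 117.6 days.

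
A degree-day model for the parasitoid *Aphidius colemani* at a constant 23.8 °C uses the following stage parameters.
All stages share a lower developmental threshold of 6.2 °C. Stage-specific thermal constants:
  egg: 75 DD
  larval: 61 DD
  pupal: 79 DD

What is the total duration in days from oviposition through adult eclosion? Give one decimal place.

Daily accumulation at 23.8 °C = 23.8 − 6.2 = 17.6 DD/day.
Total K = 75 + 61 + 79 = 215 DD.
Total duration = 215 / 17.6 = 12.216 ≈ 12.2 days.

12.2 days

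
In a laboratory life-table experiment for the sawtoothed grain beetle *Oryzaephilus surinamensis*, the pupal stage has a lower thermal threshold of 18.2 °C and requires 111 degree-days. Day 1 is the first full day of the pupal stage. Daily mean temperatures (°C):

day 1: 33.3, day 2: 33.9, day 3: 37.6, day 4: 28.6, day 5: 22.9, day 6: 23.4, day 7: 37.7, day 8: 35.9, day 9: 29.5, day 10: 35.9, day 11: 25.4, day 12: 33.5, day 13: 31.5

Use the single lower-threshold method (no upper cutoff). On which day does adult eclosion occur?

day 9

Daily DD above 18.2 °C: 15.1, 15.7, 19.4, 10.4, 4.7, 5.2, 19.5, 17.7, 11.3, 17.7, 7.2, 15.3, 13.3.
Cumulative: 15.1, 30.8, 50.2, 60.6, 65.3, 70.5, 90.0, 107.7, 119.0, 136.7, 143.9, 159.2, 172.5.
The total first reaches 111 DD on day 9.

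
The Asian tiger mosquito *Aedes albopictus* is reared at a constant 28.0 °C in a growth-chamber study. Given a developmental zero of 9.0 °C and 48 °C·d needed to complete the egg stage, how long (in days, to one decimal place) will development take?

2.5 days

Daily accumulation = 28.0 − 9.0 = 19.0 DD/day.
Duration = 48 / 19.0 = 2.526 ≈ 2.5 days.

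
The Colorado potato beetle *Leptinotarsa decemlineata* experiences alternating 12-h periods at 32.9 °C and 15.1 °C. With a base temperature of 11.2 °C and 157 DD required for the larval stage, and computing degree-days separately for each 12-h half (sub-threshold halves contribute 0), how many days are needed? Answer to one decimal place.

12.3 days

Day half: max(0, 32.9 − 11.2) × 0.5 = 21.7 × 0.5 = 10.85 DD.
Night half: max(0, 15.1 − 11.2) × 0.5 = 3.9 × 0.5 = 1.95 DD.
Per 24 h: 12.80 DD/day.
Duration = 157 / 12.80 = 12.266 ≈ 12.3 days.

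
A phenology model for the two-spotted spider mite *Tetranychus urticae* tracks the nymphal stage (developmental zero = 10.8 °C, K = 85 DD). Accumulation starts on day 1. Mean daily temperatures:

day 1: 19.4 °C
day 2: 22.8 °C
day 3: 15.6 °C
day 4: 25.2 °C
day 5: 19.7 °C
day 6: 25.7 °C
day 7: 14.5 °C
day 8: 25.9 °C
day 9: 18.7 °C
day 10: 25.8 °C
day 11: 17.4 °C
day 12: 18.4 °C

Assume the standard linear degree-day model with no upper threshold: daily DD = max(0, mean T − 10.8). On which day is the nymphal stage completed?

Daily DD above 10.8 °C: 8.6, 12.0, 4.8, 14.4, 8.9, 14.9, 3.7, 15.1, 7.9, 15.0, 6.6, 7.6.
Cumulative: 8.6, 20.6, 25.4, 39.8, 48.7, 63.6, 67.3, 82.4, 90.3, 105.3, 111.9, 119.5.
The total first reaches 85 DD on day 9.

day 9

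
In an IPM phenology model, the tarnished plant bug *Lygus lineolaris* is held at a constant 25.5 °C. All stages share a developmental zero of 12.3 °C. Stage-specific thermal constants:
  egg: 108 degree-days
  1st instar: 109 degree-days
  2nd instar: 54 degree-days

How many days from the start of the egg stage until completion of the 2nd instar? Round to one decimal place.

20.5 days

Daily accumulation at 25.5 °C = 25.5 − 12.3 = 13.2 DD/day.
Total K = 108 + 109 + 54 = 271 DD.
Total duration = 271 / 13.2 = 20.530 ≈ 20.5 days.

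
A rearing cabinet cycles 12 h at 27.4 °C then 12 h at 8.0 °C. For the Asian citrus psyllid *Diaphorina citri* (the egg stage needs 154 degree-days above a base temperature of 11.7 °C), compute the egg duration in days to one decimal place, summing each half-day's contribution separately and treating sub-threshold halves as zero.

Day half: max(0, 27.4 − 11.7) × 0.5 = 15.7 × 0.5 = 7.85 DD.
Night half: max(0, 8.0 − 11.7) × 0.5 = 0.0 × 0.5 = 0.00 DD.
Per 24 h: 7.85 DD/day.
Duration = 154 / 7.85 = 19.618 ≈ 19.6 days.

19.6 days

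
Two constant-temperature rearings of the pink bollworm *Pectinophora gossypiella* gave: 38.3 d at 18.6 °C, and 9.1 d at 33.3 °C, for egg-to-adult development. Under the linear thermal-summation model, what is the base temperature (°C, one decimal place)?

Equal thermal constants: D₁(T₁ − T_b) = D₂(T₂ − T_b).
38.3·(18.6 − T_b) = 9.1·(33.3 − T_b)
T_b = (38.3·18.6 − 9.1·33.3) / (38.3 − 9.1) = 409.35 / 29.2 = 14.019 °C ≈ 14.0 °C.

14.0 °C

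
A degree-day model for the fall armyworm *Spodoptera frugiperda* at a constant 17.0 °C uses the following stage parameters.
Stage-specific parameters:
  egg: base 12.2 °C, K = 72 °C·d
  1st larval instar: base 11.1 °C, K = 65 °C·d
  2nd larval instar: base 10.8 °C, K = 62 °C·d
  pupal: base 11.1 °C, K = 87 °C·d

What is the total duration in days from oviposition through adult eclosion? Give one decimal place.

egg: 72 / (17.0 − 12.2) = 72 / 4.8 = 15.000 d.
1st larval instar: 65 / (17.0 − 11.1) = 65 / 5.9 = 11.017 d.
2nd larval instar: 62 / (17.0 − 10.8) = 62 / 6.2 = 10.000 d.
pupal: 87 / (17.0 − 11.1) = 87 / 5.9 = 14.746 d.
Sum = 50.763 ≈ 50.8 days.

50.8 days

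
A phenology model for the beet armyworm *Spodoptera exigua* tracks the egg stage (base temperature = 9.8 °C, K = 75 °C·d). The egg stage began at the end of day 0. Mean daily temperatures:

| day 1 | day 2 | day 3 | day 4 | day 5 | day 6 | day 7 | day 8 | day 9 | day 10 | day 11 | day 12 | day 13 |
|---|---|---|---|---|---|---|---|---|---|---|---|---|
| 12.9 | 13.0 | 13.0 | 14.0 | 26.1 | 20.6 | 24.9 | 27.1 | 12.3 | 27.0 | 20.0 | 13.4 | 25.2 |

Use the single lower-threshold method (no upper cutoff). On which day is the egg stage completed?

day 9

Daily DD above 9.8 °C: 3.1, 3.2, 3.2, 4.2, 16.3, 10.8, 15.1, 17.3, 2.5, 17.2, 10.2, 3.6, 15.4.
Cumulative: 3.1, 6.3, 9.5, 13.7, 30.0, 40.8, 55.9, 73.2, 75.7, 92.9, 103.1, 106.7, 122.1.
The total first reaches 75 DD on day 9.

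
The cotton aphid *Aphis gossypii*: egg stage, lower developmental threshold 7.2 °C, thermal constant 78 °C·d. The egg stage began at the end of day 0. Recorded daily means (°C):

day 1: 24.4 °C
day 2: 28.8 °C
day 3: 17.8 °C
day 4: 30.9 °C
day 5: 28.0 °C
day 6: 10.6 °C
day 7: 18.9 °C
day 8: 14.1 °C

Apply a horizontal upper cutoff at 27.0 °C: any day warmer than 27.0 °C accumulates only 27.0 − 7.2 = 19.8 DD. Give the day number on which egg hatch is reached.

day 5

Daily DD above 7.2 °C (capped at 19.8): 17.2, 19.8, 10.6, 19.8, 19.8, 3.4, 11.7, 6.9.
Cumulative: 17.2, 37.0, 47.6, 67.4, 87.2, 90.6, 102.3, 109.2.
The total first reaches 78 DD on day 5.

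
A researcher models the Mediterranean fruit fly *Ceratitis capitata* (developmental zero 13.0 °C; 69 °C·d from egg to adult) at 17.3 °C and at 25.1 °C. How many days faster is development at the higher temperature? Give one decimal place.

At 17.3 °C: 69 / (17.3 − 13.0) = 69 / 4.3 = 16.047 d.
At 25.1 °C: 69 / (25.1 − 13.0) = 69 / 12.1 = 5.702 d.
Difference = |16.047 − 5.702| = 10.344 ≈ 10.3 days.

10.3 days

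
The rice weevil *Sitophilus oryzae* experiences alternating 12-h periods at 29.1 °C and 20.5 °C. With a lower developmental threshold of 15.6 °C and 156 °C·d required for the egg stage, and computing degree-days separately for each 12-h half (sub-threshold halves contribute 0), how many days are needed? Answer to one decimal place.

Day half: max(0, 29.1 − 15.6) × 0.5 = 13.5 × 0.5 = 6.75 DD.
Night half: max(0, 20.5 − 15.6) × 0.5 = 4.9 × 0.5 = 2.45 DD.
Per 24 h: 9.20 DD/day.
Duration = 156 / 9.20 = 16.957 ≈ 17.0 days.

17.0 days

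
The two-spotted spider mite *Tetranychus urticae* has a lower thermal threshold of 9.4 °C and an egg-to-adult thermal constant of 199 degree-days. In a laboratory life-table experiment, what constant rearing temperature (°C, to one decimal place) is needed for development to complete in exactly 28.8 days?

Required daily accumulation = 199 / 28.8 = 6.910 DD/day.
T = T_base + 6.910 = 9.4 + 6.910 = 16.310 ≈ 16.3 °C.

16.3 °C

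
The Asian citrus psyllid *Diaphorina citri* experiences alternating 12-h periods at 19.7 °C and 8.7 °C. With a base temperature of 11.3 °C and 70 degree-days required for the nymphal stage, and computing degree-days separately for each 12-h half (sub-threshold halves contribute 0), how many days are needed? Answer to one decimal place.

16.7 days

Day half: max(0, 19.7 − 11.3) × 0.5 = 8.4 × 0.5 = 4.20 DD.
Night half: max(0, 8.7 − 11.3) × 0.5 = 0.0 × 0.5 = 0.00 DD.
Per 24 h: 4.20 DD/day.
Duration = 70 / 4.20 = 16.667 ≈ 16.7 days.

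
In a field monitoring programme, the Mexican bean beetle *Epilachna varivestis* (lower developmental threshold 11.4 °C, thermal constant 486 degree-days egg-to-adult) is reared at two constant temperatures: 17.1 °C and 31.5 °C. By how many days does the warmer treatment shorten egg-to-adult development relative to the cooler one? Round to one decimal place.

At 17.1 °C: 486 / (17.1 − 11.4) = 486 / 5.7 = 85.263 d.
At 31.5 °C: 486 / (31.5 − 11.4) = 486 / 20.1 = 24.179 d.
Difference = |85.263 − 24.179| = 61.084 ≈ 61.1 days.

61.1 days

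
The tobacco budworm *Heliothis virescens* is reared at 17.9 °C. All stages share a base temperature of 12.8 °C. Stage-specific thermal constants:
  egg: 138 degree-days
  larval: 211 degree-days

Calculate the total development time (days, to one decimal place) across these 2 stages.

68.4 days

Daily accumulation at 17.9 °C = 17.9 − 12.8 = 5.1 DD/day.
Total K = 138 + 211 = 349 DD.
Total duration = 349 / 5.1 = 68.431 ≈ 68.4 days.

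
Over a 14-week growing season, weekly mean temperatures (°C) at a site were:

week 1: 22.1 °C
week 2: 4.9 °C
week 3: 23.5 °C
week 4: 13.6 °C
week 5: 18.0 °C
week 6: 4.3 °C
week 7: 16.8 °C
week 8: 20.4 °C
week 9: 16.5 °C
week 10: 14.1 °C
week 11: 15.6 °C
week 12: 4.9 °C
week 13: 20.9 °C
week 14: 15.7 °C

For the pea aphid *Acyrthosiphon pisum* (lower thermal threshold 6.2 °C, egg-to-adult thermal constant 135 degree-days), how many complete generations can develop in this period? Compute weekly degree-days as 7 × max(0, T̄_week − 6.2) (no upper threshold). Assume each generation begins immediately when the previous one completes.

Weekly DD (7 × max(0, T̄ − 6.2)): 111.3, 0.0, 121.1, 51.8, 82.6, 0.0, 74.2, 99.4, 72.1, 55.3, 65.8, 0.0, 102.9, 66.5.
Season total = 903.0 DD.
Complete generations = ⌊903.0 / 135⌋ = 6.

6 generations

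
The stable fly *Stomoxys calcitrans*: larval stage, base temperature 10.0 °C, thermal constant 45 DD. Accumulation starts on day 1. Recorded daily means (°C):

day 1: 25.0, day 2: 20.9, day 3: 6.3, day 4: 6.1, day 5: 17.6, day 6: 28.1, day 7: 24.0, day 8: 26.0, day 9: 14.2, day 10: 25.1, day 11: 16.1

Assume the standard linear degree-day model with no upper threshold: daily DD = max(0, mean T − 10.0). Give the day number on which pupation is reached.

Daily DD above 10.0 °C: 15.0, 10.9, 0.0, 0.0, 7.6, 18.1, 14.0, 16.0, 4.2, 15.1, 6.1.
Cumulative: 15.0, 25.9, 25.9, 25.9, 33.5, 51.6, 65.6, 81.6, 85.8, 100.9, 107.0.
The total first reaches 45 DD on day 6.

day 6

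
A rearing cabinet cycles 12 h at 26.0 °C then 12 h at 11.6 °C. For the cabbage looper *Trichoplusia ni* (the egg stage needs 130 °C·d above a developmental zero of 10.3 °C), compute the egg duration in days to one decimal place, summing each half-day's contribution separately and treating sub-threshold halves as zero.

Day half: max(0, 26.0 − 10.3) × 0.5 = 15.7 × 0.5 = 7.85 DD.
Night half: max(0, 11.6 − 10.3) × 0.5 = 1.3 × 0.5 = 0.65 DD.
Per 24 h: 8.50 DD/day.
Duration = 130 / 8.50 = 15.294 ≈ 15.3 days.

15.3 days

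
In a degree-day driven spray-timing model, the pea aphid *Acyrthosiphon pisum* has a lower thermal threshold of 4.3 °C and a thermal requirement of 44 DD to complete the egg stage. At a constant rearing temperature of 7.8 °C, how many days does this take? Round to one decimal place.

12.6 days

Daily accumulation = 7.8 − 4.3 = 3.5 DD/day.
Duration = 44 / 3.5 = 12.571 ≈ 12.6 days.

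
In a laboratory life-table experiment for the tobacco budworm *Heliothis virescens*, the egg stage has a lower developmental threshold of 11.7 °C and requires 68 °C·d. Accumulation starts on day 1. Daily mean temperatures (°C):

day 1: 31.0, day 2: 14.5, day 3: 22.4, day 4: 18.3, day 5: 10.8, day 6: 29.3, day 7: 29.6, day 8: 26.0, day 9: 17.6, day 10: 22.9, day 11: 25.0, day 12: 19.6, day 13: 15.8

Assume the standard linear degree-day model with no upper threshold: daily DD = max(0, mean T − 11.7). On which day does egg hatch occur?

Daily DD above 11.7 °C: 19.3, 2.8, 10.7, 6.6, 0.0, 17.6, 17.9, 14.3, 5.9, 11.2, 13.3, 7.9, 4.1.
Cumulative: 19.3, 22.1, 32.8, 39.4, 39.4, 57.0, 74.9, 89.2, 95.1, 106.3, 119.6, 127.5, 131.6.
The total first reaches 68 DD on day 7.

day 7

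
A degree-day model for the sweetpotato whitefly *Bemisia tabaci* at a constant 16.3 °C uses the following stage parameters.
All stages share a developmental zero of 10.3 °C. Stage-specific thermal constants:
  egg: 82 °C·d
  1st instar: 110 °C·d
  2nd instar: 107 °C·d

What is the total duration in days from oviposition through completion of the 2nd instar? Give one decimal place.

49.8 days

Daily accumulation at 16.3 °C = 16.3 − 10.3 = 6.0 DD/day.
Total K = 82 + 110 + 107 = 299 DD.
Total duration = 299 / 6.0 = 49.833 ≈ 49.8 days.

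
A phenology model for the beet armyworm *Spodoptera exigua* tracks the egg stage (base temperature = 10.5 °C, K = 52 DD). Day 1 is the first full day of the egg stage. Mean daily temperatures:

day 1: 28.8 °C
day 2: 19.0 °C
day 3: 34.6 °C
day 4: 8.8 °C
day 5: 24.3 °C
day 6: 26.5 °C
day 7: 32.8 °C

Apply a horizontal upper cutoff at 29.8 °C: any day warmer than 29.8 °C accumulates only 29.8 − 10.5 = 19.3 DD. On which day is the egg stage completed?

day 5

Daily DD above 10.5 °C (capped at 19.3): 18.3, 8.5, 19.3, 0.0, 13.8, 16.0, 19.3.
Cumulative: 18.3, 26.8, 46.1, 46.1, 59.9, 75.9, 95.2.
The total first reaches 52 DD on day 5.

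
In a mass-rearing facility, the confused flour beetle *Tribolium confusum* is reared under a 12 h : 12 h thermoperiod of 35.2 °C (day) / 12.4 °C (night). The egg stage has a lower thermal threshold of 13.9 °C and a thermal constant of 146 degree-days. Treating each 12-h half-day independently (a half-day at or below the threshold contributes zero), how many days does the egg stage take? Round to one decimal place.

Day half: max(0, 35.2 − 13.9) × 0.5 = 21.3 × 0.5 = 10.65 DD.
Night half: max(0, 12.4 − 13.9) × 0.5 = 0.0 × 0.5 = 0.00 DD.
Per 24 h: 10.65 DD/day.
Duration = 146 / 10.65 = 13.709 ≈ 13.7 days.

13.7 days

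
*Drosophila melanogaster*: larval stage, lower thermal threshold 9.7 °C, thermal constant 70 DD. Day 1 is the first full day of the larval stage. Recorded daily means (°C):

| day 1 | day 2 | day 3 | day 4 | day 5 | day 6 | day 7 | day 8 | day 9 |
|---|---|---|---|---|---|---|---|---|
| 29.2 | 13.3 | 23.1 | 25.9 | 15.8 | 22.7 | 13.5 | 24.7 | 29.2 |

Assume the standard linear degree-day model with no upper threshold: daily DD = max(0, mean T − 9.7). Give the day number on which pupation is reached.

Daily DD above 9.7 °C: 19.5, 3.6, 13.4, 16.2, 6.1, 13.0, 3.8, 15.0, 19.5.
Cumulative: 19.5, 23.1, 36.5, 52.7, 58.8, 71.8, 75.6, 90.6, 110.1.
The total first reaches 70 DD on day 6.

day 6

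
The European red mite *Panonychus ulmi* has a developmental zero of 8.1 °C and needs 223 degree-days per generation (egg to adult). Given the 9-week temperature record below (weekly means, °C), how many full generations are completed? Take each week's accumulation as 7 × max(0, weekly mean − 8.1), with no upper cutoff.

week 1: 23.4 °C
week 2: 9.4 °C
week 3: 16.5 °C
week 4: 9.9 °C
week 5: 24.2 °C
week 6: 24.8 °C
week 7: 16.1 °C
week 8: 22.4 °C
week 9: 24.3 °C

3 generations

Weekly DD (7 × max(0, T̄ − 8.1)): 107.1, 9.1, 58.8, 12.6, 112.7, 116.9, 56.0, 100.1, 113.4.
Season total = 686.7 DD.
Complete generations = ⌊686.7 / 223⌋ = 3.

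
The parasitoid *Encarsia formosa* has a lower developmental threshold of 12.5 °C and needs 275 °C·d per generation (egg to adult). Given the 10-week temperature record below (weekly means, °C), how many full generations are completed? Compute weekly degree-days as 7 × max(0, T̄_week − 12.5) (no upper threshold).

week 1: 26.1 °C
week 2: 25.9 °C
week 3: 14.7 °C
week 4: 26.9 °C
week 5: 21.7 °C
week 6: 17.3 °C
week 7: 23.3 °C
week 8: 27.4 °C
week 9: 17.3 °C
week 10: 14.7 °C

Weekly DD (7 × max(0, T̄ − 12.5)): 95.2, 93.8, 15.4, 100.8, 64.4, 33.6, 75.6, 104.3, 33.6, 15.4.
Season total = 632.1 DD.
Complete generations = ⌊632.1 / 275⌋ = 2.

2 generations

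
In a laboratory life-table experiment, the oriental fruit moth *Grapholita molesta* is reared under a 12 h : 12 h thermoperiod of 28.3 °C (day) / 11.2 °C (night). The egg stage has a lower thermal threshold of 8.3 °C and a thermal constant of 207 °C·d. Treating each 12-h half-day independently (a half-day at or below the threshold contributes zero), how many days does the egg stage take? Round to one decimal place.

18.1 days

Day half: max(0, 28.3 − 8.3) × 0.5 = 20.0 × 0.5 = 10.00 DD.
Night half: max(0, 11.2 − 8.3) × 0.5 = 2.9 × 0.5 = 1.45 DD.
Per 24 h: 11.45 DD/day.
Duration = 207 / 11.45 = 18.079 ≈ 18.1 days.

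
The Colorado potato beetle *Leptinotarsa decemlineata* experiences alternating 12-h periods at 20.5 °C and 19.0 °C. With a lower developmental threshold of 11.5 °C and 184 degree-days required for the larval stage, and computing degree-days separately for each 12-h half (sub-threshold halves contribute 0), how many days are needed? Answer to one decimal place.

Day half: max(0, 20.5 − 11.5) × 0.5 = 9.0 × 0.5 = 4.50 DD.
Night half: max(0, 19.0 − 11.5) × 0.5 = 7.5 × 0.5 = 3.75 DD.
Per 24 h: 8.25 DD/day.
Duration = 184 / 8.25 = 22.303 ≈ 22.3 days.

22.3 days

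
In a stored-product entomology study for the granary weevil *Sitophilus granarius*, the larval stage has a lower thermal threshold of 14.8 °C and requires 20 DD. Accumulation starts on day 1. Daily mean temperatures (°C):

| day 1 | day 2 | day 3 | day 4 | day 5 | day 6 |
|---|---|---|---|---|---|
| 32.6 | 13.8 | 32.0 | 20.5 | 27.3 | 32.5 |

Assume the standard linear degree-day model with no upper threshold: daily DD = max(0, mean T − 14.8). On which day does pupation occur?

Daily DD above 14.8 °C: 17.8, 0.0, 17.2, 5.7, 12.5, 17.7.
Cumulative: 17.8, 17.8, 35.0, 40.7, 53.2, 70.9.
The total first reaches 20 DD on day 3.

day 3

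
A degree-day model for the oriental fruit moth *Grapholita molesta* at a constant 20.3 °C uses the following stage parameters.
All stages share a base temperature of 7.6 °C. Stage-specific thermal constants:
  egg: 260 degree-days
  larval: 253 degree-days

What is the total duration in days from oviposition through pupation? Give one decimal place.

Daily accumulation at 20.3 °C = 20.3 − 7.6 = 12.7 DD/day.
Total K = 260 + 253 = 513 DD.
Total duration = 513 / 12.7 = 40.394 ≈ 40.4 days.

40.4 days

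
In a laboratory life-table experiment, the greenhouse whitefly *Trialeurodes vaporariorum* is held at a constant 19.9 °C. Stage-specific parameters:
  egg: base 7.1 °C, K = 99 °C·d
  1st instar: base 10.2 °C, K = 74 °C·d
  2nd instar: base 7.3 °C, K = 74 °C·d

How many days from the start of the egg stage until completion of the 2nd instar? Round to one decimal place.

21.2 days

egg: 99 / (19.9 − 7.1) = 99 / 12.8 = 7.734 d.
1st instar: 74 / (19.9 − 10.2) = 74 / 9.7 = 7.629 d.
2nd instar: 74 / (19.9 − 7.3) = 74 / 12.6 = 5.873 d.
Sum = 21.236 ≈ 21.2 days.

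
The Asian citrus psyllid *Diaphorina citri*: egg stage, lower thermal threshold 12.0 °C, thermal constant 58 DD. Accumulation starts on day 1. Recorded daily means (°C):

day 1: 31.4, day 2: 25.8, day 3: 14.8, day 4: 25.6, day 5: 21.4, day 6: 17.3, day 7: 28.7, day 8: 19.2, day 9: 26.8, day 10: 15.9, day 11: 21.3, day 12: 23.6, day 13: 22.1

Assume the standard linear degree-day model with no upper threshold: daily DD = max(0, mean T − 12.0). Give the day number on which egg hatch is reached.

Daily DD above 12.0 °C: 19.4, 13.8, 2.8, 13.6, 9.4, 5.3, 16.7, 7.2, 14.8, 3.9, 9.3, 11.6, 10.1.
Cumulative: 19.4, 33.2, 36.0, 49.6, 59.0, 64.3, 81.0, 88.2, 103.0, 106.9, 116.2, 127.8, 137.9.
The total first reaches 58 DD on day 5.

day 5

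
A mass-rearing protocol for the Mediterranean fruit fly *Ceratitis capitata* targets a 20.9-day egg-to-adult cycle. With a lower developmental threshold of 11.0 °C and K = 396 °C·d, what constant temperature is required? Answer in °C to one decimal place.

29.9 °C

Required daily accumulation = 396 / 20.9 = 18.947 DD/day.
T = T_base + 18.947 = 11.0 + 18.947 = 29.947 ≈ 29.9 °C.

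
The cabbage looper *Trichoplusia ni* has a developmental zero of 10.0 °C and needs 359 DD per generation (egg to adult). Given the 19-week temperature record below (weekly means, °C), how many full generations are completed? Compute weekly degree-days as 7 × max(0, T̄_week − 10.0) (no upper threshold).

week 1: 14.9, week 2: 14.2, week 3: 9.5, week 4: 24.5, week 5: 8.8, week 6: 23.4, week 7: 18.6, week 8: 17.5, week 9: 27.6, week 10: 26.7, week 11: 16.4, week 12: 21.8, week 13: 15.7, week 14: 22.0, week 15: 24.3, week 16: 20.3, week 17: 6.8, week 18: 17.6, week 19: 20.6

3 generations

Weekly DD (7 × max(0, T̄ − 10.0)): 34.3, 29.4, 0.0, 101.5, 0.0, 93.8, 60.2, 52.5, 123.2, 116.9, 44.8, 82.6, 39.9, 84.0, 100.1, 72.1, 0.0, 53.2, 74.2.
Season total = 1162.7 DD.
Complete generations = ⌊1162.7 / 359⌋ = 3.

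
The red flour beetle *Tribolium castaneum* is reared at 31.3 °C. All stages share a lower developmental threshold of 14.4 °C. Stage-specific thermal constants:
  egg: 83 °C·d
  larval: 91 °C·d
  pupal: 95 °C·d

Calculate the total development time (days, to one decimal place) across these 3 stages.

15.9 days

Daily accumulation at 31.3 °C = 31.3 − 14.4 = 16.9 DD/day.
Total K = 83 + 91 + 95 = 269 DD.
Total duration = 269 / 16.9 = 15.917 ≈ 15.9 days.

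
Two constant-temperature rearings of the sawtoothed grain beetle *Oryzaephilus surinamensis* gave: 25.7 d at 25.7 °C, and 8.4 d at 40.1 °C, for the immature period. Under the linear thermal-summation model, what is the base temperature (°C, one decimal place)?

Equal thermal constants: D₁(T₁ − T_b) = D₂(T₂ − T_b).
25.7·(25.7 − T_b) = 8.4·(40.1 − T_b)
T_b = (25.7·25.7 − 8.4·40.1) / (25.7 − 8.4) = 323.65 / 17.3 = 18.708 °C ≈ 18.7 °C.

18.7 °C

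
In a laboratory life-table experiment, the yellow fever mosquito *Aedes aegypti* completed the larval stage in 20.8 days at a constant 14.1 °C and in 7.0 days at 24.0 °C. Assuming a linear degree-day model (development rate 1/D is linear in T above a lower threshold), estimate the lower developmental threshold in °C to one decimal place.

Under the model K = D·(T − T_b), so D₁·(T₁ − T_b) = D₂·(T₂ − T_b).
20.8·(14.1 − T_b) = 7.0·(24.0 − T_b)
T_b = (20.8·14.1 − 7.0·24.0) / (20.8 − 7.0) = 125.28 / 13.8 = 9.078 °C ≈ 9.1 °C.

9.1 °C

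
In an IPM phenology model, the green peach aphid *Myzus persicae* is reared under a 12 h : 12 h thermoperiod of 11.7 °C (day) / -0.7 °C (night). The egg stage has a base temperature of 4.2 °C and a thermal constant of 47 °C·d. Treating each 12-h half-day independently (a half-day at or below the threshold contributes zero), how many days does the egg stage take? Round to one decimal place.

Day half: max(0, 11.7 − 4.2) × 0.5 = 7.5 × 0.5 = 3.75 DD.
Night half: max(0, -0.7 − 4.2) × 0.5 = 0.0 × 0.5 = 0.00 DD.
Per 24 h: 3.75 DD/day.
Duration = 47 / 3.75 = 12.533 ≈ 12.5 days.

12.5 days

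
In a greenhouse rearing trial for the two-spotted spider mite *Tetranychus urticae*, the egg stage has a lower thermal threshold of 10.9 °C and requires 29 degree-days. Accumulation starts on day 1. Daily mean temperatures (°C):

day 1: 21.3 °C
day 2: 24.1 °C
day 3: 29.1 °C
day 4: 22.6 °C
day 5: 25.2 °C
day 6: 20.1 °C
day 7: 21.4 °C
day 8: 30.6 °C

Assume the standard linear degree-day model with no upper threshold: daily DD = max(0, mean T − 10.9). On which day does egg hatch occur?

Daily DD above 10.9 °C: 10.4, 13.2, 18.2, 11.7, 14.3, 9.2, 10.5, 19.7.
Cumulative: 10.4, 23.6, 41.8, 53.5, 67.8, 77.0, 87.5, 107.2.
The total first reaches 29 DD on day 3.

day 3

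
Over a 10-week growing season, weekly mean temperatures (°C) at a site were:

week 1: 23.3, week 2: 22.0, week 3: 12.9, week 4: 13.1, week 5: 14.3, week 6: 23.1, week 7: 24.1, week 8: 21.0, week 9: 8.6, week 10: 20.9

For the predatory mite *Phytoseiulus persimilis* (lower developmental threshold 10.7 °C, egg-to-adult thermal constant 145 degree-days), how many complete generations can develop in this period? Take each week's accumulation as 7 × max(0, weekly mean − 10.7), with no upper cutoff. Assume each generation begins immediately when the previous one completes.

Weekly DD (7 × max(0, T̄ − 10.7)): 88.2, 79.1, 15.4, 16.8, 25.2, 86.8, 93.8, 72.1, 0.0, 71.4.
Season total = 548.8 DD.
Complete generations = ⌊548.8 / 145⌋ = 3.

3 generations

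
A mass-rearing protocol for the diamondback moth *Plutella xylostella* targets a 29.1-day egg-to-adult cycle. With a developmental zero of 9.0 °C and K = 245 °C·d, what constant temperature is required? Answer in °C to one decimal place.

17.4 °C

Required daily accumulation = 245 / 29.1 = 8.419 DD/day.
T = T_base + 8.419 = 9.0 + 8.419 = 17.419 ≈ 17.4 °C.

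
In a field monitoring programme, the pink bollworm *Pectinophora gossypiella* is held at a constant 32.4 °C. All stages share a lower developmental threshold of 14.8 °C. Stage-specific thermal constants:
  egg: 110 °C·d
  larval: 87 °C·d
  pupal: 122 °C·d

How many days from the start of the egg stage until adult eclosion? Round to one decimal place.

Daily accumulation at 32.4 °C = 32.4 − 14.8 = 17.6 DD/day.
Total K = 110 + 87 + 122 = 319 DD.
Total duration = 319 / 17.6 = 18.125 ≈ 18.1 days.

18.1 days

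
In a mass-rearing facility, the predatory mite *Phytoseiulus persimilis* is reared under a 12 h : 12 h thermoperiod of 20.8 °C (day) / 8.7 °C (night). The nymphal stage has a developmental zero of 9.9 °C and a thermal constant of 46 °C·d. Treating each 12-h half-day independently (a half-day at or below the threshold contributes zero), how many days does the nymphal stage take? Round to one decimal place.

Day half: max(0, 20.8 − 9.9) × 0.5 = 10.9 × 0.5 = 5.45 DD.
Night half: max(0, 8.7 − 9.9) × 0.5 = 0.0 × 0.5 = 0.00 DD.
Per 24 h: 5.45 DD/day.
Duration = 46 / 5.45 = 8.440 ≈ 8.4 days.

8.4 days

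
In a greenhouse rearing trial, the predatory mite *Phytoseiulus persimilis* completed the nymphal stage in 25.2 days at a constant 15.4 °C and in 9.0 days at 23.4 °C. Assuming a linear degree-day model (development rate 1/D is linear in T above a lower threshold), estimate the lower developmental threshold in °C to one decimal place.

Under the model K = D·(T − T_b), so D₁·(T₁ − T_b) = D₂·(T₂ − T_b).
25.2·(15.4 − T_b) = 9.0·(23.4 − T_b)
T_b = (25.2·15.4 − 9.0·23.4) / (25.2 − 9.0) = 177.48 / 16.2 = 10.956 °C ≈ 11.0 °C.

11.0 °C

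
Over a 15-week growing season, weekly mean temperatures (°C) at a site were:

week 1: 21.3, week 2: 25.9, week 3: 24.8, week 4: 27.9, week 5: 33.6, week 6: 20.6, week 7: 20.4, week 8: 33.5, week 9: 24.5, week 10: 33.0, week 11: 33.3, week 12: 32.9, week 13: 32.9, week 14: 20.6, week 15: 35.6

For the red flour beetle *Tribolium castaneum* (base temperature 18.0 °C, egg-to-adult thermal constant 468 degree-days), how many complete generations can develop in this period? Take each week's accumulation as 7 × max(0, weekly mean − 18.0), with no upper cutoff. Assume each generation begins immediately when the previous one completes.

2 generations

Weekly DD (7 × max(0, T̄ − 18.0)): 23.1, 55.3, 47.6, 69.3, 109.2, 18.2, 16.8, 108.5, 45.5, 105.0, 107.1, 104.3, 104.3, 18.2, 123.2.
Season total = 1055.6 DD.
Complete generations = ⌊1055.6 / 468⌋ = 2.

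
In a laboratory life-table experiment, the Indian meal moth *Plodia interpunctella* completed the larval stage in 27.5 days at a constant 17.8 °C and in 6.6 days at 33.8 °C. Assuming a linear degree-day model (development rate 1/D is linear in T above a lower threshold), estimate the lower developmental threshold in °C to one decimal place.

12.7 °C

Equal thermal constants: D₁(T₁ − T_b) = D₂(T₂ − T_b).
27.5·(17.8 − T_b) = 6.6·(33.8 − T_b)
T_b = (27.5·17.8 − 6.6·33.8) / (27.5 − 6.6) = 266.42 / 20.9 = 12.747 °C ≈ 12.7 °C.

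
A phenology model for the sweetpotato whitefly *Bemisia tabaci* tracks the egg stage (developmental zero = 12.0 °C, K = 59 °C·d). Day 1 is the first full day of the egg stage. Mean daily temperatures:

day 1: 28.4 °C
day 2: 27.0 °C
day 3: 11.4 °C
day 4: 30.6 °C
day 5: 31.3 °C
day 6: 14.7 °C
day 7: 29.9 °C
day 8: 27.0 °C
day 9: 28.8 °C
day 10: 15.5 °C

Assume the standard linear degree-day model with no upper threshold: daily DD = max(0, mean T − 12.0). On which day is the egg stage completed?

Daily DD above 12.0 °C: 16.4, 15.0, 0.0, 18.6, 19.3, 2.7, 17.9, 15.0, 16.8, 3.5.
Cumulative: 16.4, 31.4, 31.4, 50.0, 69.3, 72.0, 89.9, 104.9, 121.7, 125.2.
The total first reaches 59 DD on day 5.

day 5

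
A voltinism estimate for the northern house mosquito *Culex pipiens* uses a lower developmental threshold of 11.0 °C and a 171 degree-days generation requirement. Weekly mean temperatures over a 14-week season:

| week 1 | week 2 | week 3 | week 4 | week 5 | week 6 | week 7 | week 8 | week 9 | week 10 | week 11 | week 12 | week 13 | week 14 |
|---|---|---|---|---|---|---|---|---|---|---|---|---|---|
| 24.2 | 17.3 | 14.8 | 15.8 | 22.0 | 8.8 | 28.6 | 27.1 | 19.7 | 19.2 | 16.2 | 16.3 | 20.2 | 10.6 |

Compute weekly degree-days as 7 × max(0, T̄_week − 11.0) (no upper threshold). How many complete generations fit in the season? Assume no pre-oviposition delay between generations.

Weekly DD (7 × max(0, T̄ − 11.0)): 92.4, 44.1, 26.6, 33.6, 77.0, 0.0, 123.2, 112.7, 60.9, 57.4, 36.4, 37.1, 64.4, 0.0.
Season total = 765.8 DD.
Complete generations = ⌊765.8 / 171⌋ = 4.

4 generations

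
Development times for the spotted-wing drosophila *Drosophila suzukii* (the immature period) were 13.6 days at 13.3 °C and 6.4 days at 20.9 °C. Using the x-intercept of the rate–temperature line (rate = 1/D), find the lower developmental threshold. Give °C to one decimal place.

6.5 °C

Equal thermal constants: D₁(T₁ − T_b) = D₂(T₂ − T_b).
13.6·(13.3 − T_b) = 6.4·(20.9 − T_b)
T_b = (13.6·13.3 − 6.4·20.9) / (13.6 − 6.4) = 47.12 / 7.2 = 6.544 °C ≈ 6.5 °C.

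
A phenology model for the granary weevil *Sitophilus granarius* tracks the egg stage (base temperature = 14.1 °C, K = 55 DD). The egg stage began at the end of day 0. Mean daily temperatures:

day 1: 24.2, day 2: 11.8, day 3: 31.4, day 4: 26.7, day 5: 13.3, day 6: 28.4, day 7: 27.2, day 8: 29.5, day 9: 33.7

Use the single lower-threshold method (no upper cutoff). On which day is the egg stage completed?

Daily DD above 14.1 °C: 10.1, 0.0, 17.3, 12.6, 0.0, 14.3, 13.1, 15.4, 19.6.
Cumulative: 10.1, 10.1, 27.4, 40.0, 40.0, 54.3, 67.4, 82.8, 102.4.
The total first reaches 55 DD on day 7.

day 7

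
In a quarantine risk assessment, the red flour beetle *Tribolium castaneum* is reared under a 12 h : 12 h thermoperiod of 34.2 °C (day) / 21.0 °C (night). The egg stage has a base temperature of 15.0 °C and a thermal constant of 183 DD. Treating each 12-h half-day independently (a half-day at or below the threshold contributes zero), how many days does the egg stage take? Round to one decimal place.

14.5 days

Day half: max(0, 34.2 − 15.0) × 0.5 = 19.2 × 0.5 = 9.60 DD.
Night half: max(0, 21.0 − 15.0) × 0.5 = 6.0 × 0.5 = 3.00 DD.
Per 24 h: 12.60 DD/day.
Duration = 183 / 12.60 = 14.524 ≈ 14.5 days.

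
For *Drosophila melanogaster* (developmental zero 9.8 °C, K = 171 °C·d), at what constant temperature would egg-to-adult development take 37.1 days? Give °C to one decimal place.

Required daily accumulation = 171 / 37.1 = 4.609 DD/day.
T = T_base + 4.609 = 9.8 + 4.609 = 14.409 ≈ 14.4 °C.

14.4 °C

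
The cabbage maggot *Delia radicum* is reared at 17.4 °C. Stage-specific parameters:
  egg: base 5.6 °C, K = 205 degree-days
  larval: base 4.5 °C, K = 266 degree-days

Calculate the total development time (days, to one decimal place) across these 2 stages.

38.0 days

egg: 205 / (17.4 − 5.6) = 205 / 11.8 = 17.373 d.
larval: 266 / (17.4 − 4.5) = 266 / 12.9 = 20.620 d.
Sum = 37.993 ≈ 38.0 days.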